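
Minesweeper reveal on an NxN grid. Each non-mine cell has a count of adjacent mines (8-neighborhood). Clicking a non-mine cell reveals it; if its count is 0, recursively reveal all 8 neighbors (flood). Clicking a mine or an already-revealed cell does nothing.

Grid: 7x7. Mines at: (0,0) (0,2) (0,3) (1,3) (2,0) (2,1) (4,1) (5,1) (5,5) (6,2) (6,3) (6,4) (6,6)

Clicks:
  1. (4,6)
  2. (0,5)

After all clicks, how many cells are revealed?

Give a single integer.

Answer: 24

Derivation:
Click 1 (4,6) count=1: revealed 1 new [(4,6)] -> total=1
Click 2 (0,5) count=0: revealed 23 new [(0,4) (0,5) (0,6) (1,4) (1,5) (1,6) (2,2) (2,3) (2,4) (2,5) (2,6) (3,2) (3,3) (3,4) (3,5) (3,6) (4,2) (4,3) (4,4) (4,5) (5,2) (5,3) (5,4)] -> total=24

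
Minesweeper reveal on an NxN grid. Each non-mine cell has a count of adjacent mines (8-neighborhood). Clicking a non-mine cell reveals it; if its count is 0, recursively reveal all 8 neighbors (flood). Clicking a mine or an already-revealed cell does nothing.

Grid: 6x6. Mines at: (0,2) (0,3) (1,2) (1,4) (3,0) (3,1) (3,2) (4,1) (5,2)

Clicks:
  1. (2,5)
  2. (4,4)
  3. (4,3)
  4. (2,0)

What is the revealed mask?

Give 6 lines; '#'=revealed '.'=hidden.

Answer: ......
......
#..###
...###
...###
...###

Derivation:
Click 1 (2,5) count=1: revealed 1 new [(2,5)] -> total=1
Click 2 (4,4) count=0: revealed 11 new [(2,3) (2,4) (3,3) (3,4) (3,5) (4,3) (4,4) (4,5) (5,3) (5,4) (5,5)] -> total=12
Click 3 (4,3) count=2: revealed 0 new [(none)] -> total=12
Click 4 (2,0) count=2: revealed 1 new [(2,0)] -> total=13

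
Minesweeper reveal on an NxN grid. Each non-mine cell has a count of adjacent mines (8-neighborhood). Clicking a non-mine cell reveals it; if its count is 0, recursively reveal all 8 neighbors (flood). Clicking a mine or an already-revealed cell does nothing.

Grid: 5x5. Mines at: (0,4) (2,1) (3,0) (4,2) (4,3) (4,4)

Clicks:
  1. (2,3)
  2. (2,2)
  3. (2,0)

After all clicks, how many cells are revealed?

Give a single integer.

Click 1 (2,3) count=0: revealed 9 new [(1,2) (1,3) (1,4) (2,2) (2,3) (2,4) (3,2) (3,3) (3,4)] -> total=9
Click 2 (2,2) count=1: revealed 0 new [(none)] -> total=9
Click 3 (2,0) count=2: revealed 1 new [(2,0)] -> total=10

Answer: 10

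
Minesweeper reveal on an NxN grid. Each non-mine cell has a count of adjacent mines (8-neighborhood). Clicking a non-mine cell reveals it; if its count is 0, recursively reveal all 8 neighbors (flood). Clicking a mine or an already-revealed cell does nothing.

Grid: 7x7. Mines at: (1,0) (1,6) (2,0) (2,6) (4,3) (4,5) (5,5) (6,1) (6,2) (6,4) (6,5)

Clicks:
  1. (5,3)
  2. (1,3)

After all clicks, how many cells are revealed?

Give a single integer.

Answer: 21

Derivation:
Click 1 (5,3) count=3: revealed 1 new [(5,3)] -> total=1
Click 2 (1,3) count=0: revealed 20 new [(0,1) (0,2) (0,3) (0,4) (0,5) (1,1) (1,2) (1,3) (1,4) (1,5) (2,1) (2,2) (2,3) (2,4) (2,5) (3,1) (3,2) (3,3) (3,4) (3,5)] -> total=21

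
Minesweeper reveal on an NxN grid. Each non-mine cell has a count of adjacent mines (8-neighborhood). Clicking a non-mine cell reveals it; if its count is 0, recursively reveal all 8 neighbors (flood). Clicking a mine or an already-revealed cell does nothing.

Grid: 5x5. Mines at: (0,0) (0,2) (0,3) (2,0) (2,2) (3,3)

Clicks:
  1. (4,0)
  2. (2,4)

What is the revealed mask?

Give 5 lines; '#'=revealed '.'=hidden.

Answer: .....
.....
....#
###..
###..

Derivation:
Click 1 (4,0) count=0: revealed 6 new [(3,0) (3,1) (3,2) (4,0) (4,1) (4,2)] -> total=6
Click 2 (2,4) count=1: revealed 1 new [(2,4)] -> total=7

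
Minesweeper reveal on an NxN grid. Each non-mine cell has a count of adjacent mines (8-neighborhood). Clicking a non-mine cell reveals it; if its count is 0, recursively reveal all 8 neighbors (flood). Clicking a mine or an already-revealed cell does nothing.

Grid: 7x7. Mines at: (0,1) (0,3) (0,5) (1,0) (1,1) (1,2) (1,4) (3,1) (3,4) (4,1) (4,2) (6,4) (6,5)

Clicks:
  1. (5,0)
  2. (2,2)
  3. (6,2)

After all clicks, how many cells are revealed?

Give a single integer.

Click 1 (5,0) count=1: revealed 1 new [(5,0)] -> total=1
Click 2 (2,2) count=3: revealed 1 new [(2,2)] -> total=2
Click 3 (6,2) count=0: revealed 7 new [(5,1) (5,2) (5,3) (6,0) (6,1) (6,2) (6,3)] -> total=9

Answer: 9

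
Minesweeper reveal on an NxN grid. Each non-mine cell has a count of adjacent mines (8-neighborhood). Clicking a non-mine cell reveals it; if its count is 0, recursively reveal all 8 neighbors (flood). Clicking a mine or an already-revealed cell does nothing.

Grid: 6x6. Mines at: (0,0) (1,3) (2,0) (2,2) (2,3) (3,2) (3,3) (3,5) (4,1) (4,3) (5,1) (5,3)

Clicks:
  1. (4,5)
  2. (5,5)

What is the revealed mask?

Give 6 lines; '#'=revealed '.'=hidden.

Answer: ......
......
......
......
....##
....##

Derivation:
Click 1 (4,5) count=1: revealed 1 new [(4,5)] -> total=1
Click 2 (5,5) count=0: revealed 3 new [(4,4) (5,4) (5,5)] -> total=4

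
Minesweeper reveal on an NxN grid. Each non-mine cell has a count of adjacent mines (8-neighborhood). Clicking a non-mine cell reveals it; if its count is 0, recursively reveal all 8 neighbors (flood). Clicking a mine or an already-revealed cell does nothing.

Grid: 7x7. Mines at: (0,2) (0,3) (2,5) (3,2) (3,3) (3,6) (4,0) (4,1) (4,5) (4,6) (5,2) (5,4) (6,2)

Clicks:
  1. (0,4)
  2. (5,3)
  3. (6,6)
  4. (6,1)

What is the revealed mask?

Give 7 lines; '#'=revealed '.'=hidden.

Click 1 (0,4) count=1: revealed 1 new [(0,4)] -> total=1
Click 2 (5,3) count=3: revealed 1 new [(5,3)] -> total=2
Click 3 (6,6) count=0: revealed 4 new [(5,5) (5,6) (6,5) (6,6)] -> total=6
Click 4 (6,1) count=2: revealed 1 new [(6,1)] -> total=7

Answer: ....#..
.......
.......
.......
.......
...#.##
.#...##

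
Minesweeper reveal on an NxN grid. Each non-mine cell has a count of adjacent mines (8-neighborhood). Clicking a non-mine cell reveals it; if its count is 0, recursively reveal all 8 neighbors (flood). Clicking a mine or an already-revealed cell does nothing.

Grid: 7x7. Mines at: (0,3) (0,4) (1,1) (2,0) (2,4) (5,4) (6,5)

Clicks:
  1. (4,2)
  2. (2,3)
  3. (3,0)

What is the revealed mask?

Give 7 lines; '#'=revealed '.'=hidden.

Click 1 (4,2) count=0: revealed 19 new [(2,1) (2,2) (2,3) (3,0) (3,1) (3,2) (3,3) (4,0) (4,1) (4,2) (4,3) (5,0) (5,1) (5,2) (5,3) (6,0) (6,1) (6,2) (6,3)] -> total=19
Click 2 (2,3) count=1: revealed 0 new [(none)] -> total=19
Click 3 (3,0) count=1: revealed 0 new [(none)] -> total=19

Answer: .......
.......
.###...
####...
####...
####...
####...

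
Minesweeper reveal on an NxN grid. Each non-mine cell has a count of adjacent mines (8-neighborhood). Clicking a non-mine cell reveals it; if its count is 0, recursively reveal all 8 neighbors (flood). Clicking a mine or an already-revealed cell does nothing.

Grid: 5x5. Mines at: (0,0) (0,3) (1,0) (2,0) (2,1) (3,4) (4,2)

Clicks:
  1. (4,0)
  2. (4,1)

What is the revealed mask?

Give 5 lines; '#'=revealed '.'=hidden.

Click 1 (4,0) count=0: revealed 4 new [(3,0) (3,1) (4,0) (4,1)] -> total=4
Click 2 (4,1) count=1: revealed 0 new [(none)] -> total=4

Answer: .....
.....
.....
##...
##...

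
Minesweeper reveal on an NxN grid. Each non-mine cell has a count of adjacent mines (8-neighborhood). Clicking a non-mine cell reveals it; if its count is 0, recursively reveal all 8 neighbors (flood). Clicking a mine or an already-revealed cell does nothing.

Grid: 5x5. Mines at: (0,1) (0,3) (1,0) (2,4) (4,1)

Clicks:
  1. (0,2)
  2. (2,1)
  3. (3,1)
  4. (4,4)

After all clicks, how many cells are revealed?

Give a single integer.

Click 1 (0,2) count=2: revealed 1 new [(0,2)] -> total=1
Click 2 (2,1) count=1: revealed 1 new [(2,1)] -> total=2
Click 3 (3,1) count=1: revealed 1 new [(3,1)] -> total=3
Click 4 (4,4) count=0: revealed 6 new [(3,2) (3,3) (3,4) (4,2) (4,3) (4,4)] -> total=9

Answer: 9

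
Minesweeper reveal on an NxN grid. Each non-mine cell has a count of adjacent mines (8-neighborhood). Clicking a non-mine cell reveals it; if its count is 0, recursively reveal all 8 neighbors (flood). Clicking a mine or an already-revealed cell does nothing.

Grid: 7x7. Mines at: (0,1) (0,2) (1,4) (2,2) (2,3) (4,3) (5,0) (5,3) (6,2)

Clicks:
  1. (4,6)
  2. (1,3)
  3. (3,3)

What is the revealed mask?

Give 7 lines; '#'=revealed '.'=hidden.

Answer: .....##
...#.##
....###
...####
....###
....###
....###

Derivation:
Click 1 (4,6) count=0: revealed 19 new [(0,5) (0,6) (1,5) (1,6) (2,4) (2,5) (2,6) (3,4) (3,5) (3,6) (4,4) (4,5) (4,6) (5,4) (5,5) (5,6) (6,4) (6,5) (6,6)] -> total=19
Click 2 (1,3) count=4: revealed 1 new [(1,3)] -> total=20
Click 3 (3,3) count=3: revealed 1 new [(3,3)] -> total=21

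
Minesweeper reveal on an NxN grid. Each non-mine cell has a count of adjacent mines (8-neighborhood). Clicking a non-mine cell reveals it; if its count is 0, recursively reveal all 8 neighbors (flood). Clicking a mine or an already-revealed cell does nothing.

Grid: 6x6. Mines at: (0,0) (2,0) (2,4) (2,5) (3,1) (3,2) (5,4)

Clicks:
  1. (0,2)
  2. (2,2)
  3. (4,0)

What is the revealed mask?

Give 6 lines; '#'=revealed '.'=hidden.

Answer: .#####
.#####
.###..
......
#.....
......

Derivation:
Click 1 (0,2) count=0: revealed 13 new [(0,1) (0,2) (0,3) (0,4) (0,5) (1,1) (1,2) (1,3) (1,4) (1,5) (2,1) (2,2) (2,3)] -> total=13
Click 2 (2,2) count=2: revealed 0 new [(none)] -> total=13
Click 3 (4,0) count=1: revealed 1 new [(4,0)] -> total=14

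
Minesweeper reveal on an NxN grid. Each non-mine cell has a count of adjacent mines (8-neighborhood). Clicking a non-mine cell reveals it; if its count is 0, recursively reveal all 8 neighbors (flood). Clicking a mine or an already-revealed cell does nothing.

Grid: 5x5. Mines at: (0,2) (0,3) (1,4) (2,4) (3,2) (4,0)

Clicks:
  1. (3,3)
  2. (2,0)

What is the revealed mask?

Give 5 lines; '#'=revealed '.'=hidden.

Answer: ##...
##...
##...
##.#.
.....

Derivation:
Click 1 (3,3) count=2: revealed 1 new [(3,3)] -> total=1
Click 2 (2,0) count=0: revealed 8 new [(0,0) (0,1) (1,0) (1,1) (2,0) (2,1) (3,0) (3,1)] -> total=9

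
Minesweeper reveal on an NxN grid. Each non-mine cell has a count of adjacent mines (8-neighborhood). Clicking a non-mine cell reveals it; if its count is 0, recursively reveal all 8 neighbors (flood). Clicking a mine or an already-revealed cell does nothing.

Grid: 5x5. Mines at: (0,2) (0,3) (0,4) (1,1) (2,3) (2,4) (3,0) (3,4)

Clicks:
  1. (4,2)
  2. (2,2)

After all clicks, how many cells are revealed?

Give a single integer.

Answer: 7

Derivation:
Click 1 (4,2) count=0: revealed 6 new [(3,1) (3,2) (3,3) (4,1) (4,2) (4,3)] -> total=6
Click 2 (2,2) count=2: revealed 1 new [(2,2)] -> total=7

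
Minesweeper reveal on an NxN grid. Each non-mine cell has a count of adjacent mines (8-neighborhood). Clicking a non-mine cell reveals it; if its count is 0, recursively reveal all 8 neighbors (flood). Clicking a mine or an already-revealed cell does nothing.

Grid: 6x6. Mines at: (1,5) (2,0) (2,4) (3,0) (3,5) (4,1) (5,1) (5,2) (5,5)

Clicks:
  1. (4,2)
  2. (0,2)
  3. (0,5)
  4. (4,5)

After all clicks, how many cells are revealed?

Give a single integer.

Answer: 19

Derivation:
Click 1 (4,2) count=3: revealed 1 new [(4,2)] -> total=1
Click 2 (0,2) count=0: revealed 16 new [(0,0) (0,1) (0,2) (0,3) (0,4) (1,0) (1,1) (1,2) (1,3) (1,4) (2,1) (2,2) (2,3) (3,1) (3,2) (3,3)] -> total=17
Click 3 (0,5) count=1: revealed 1 new [(0,5)] -> total=18
Click 4 (4,5) count=2: revealed 1 new [(4,5)] -> total=19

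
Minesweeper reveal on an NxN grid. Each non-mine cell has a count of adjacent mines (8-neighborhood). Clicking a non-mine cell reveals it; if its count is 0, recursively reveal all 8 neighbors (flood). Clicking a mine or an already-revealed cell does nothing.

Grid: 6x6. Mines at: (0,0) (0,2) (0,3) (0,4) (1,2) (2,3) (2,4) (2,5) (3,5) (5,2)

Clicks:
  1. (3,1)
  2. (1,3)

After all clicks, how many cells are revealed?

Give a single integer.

Answer: 14

Derivation:
Click 1 (3,1) count=0: revealed 13 new [(1,0) (1,1) (2,0) (2,1) (2,2) (3,0) (3,1) (3,2) (4,0) (4,1) (4,2) (5,0) (5,1)] -> total=13
Click 2 (1,3) count=6: revealed 1 new [(1,3)] -> total=14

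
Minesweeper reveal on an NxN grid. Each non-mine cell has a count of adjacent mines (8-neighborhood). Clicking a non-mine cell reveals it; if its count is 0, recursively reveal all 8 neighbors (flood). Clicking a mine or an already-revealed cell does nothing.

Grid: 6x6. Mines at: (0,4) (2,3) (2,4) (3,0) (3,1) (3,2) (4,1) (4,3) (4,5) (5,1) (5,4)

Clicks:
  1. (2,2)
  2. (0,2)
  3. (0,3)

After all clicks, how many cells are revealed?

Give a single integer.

Click 1 (2,2) count=3: revealed 1 new [(2,2)] -> total=1
Click 2 (0,2) count=0: revealed 10 new [(0,0) (0,1) (0,2) (0,3) (1,0) (1,1) (1,2) (1,3) (2,0) (2,1)] -> total=11
Click 3 (0,3) count=1: revealed 0 new [(none)] -> total=11

Answer: 11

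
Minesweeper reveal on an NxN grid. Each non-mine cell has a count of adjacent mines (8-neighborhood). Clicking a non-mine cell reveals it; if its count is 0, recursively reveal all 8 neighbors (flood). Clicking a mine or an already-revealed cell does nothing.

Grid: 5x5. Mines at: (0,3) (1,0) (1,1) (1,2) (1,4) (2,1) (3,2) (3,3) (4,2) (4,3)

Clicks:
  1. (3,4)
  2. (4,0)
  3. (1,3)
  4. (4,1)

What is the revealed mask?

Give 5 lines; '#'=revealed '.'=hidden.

Answer: .....
...#.
.....
##..#
##...

Derivation:
Click 1 (3,4) count=2: revealed 1 new [(3,4)] -> total=1
Click 2 (4,0) count=0: revealed 4 new [(3,0) (3,1) (4,0) (4,1)] -> total=5
Click 3 (1,3) count=3: revealed 1 new [(1,3)] -> total=6
Click 4 (4,1) count=2: revealed 0 new [(none)] -> total=6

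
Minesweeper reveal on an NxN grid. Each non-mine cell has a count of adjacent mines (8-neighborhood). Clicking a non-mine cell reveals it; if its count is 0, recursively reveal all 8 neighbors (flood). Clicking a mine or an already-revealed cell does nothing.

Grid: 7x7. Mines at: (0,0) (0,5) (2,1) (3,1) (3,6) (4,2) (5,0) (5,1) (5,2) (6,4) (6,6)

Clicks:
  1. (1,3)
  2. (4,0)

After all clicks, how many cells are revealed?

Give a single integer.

Click 1 (1,3) count=0: revealed 23 new [(0,1) (0,2) (0,3) (0,4) (1,1) (1,2) (1,3) (1,4) (1,5) (2,2) (2,3) (2,4) (2,5) (3,2) (3,3) (3,4) (3,5) (4,3) (4,4) (4,5) (5,3) (5,4) (5,5)] -> total=23
Click 2 (4,0) count=3: revealed 1 new [(4,0)] -> total=24

Answer: 24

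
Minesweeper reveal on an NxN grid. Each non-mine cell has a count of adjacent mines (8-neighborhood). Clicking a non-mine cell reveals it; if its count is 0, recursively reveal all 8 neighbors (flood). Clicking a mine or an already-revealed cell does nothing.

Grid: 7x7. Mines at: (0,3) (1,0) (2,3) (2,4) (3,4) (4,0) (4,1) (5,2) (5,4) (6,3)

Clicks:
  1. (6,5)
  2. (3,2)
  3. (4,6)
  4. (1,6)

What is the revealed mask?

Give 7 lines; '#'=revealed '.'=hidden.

Answer: ....###
....###
.....##
..#..##
.....##
.....##
.....##

Derivation:
Click 1 (6,5) count=1: revealed 1 new [(6,5)] -> total=1
Click 2 (3,2) count=2: revealed 1 new [(3,2)] -> total=2
Click 3 (4,6) count=0: revealed 15 new [(0,4) (0,5) (0,6) (1,4) (1,5) (1,6) (2,5) (2,6) (3,5) (3,6) (4,5) (4,6) (5,5) (5,6) (6,6)] -> total=17
Click 4 (1,6) count=0: revealed 0 new [(none)] -> total=17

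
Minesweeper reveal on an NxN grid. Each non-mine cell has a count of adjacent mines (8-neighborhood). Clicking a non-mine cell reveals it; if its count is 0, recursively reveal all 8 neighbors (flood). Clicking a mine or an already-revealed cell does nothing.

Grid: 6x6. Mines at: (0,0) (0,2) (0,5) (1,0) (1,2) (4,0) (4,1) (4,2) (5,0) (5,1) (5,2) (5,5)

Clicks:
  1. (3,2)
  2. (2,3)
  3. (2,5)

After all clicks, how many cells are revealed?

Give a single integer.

Click 1 (3,2) count=2: revealed 1 new [(3,2)] -> total=1
Click 2 (2,3) count=1: revealed 1 new [(2,3)] -> total=2
Click 3 (2,5) count=0: revealed 11 new [(1,3) (1,4) (1,5) (2,4) (2,5) (3,3) (3,4) (3,5) (4,3) (4,4) (4,5)] -> total=13

Answer: 13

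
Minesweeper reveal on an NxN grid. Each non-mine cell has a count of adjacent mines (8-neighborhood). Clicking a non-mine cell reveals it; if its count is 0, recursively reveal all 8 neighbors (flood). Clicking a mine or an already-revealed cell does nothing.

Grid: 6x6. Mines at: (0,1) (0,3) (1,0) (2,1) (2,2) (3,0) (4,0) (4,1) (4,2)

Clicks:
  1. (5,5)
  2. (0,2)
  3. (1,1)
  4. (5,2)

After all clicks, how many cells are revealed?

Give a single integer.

Answer: 20

Derivation:
Click 1 (5,5) count=0: revealed 17 new [(0,4) (0,5) (1,3) (1,4) (1,5) (2,3) (2,4) (2,5) (3,3) (3,4) (3,5) (4,3) (4,4) (4,5) (5,3) (5,4) (5,5)] -> total=17
Click 2 (0,2) count=2: revealed 1 new [(0,2)] -> total=18
Click 3 (1,1) count=4: revealed 1 new [(1,1)] -> total=19
Click 4 (5,2) count=2: revealed 1 new [(5,2)] -> total=20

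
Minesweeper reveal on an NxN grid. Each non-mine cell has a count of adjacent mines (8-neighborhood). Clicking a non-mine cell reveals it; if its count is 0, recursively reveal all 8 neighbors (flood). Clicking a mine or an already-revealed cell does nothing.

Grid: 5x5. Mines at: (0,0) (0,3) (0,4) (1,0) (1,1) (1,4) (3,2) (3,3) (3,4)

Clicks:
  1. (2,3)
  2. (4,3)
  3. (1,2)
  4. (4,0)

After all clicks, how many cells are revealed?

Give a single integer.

Click 1 (2,3) count=4: revealed 1 new [(2,3)] -> total=1
Click 2 (4,3) count=3: revealed 1 new [(4,3)] -> total=2
Click 3 (1,2) count=2: revealed 1 new [(1,2)] -> total=3
Click 4 (4,0) count=0: revealed 6 new [(2,0) (2,1) (3,0) (3,1) (4,0) (4,1)] -> total=9

Answer: 9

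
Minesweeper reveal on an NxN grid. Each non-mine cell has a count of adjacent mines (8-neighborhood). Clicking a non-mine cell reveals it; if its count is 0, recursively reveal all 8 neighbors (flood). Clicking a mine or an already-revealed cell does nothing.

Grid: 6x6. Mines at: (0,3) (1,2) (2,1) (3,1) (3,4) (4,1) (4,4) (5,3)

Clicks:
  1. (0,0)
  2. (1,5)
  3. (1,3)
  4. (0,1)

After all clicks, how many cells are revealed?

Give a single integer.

Answer: 11

Derivation:
Click 1 (0,0) count=0: revealed 4 new [(0,0) (0,1) (1,0) (1,1)] -> total=4
Click 2 (1,5) count=0: revealed 6 new [(0,4) (0,5) (1,4) (1,5) (2,4) (2,5)] -> total=10
Click 3 (1,3) count=2: revealed 1 new [(1,3)] -> total=11
Click 4 (0,1) count=1: revealed 0 new [(none)] -> total=11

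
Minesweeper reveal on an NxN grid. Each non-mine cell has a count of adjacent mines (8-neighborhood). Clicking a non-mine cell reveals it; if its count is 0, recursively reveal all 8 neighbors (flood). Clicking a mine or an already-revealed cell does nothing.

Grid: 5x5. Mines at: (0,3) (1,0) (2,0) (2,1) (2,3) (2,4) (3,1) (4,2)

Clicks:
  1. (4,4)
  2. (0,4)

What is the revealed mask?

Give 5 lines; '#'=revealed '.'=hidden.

Answer: ....#
.....
.....
...##
...##

Derivation:
Click 1 (4,4) count=0: revealed 4 new [(3,3) (3,4) (4,3) (4,4)] -> total=4
Click 2 (0,4) count=1: revealed 1 new [(0,4)] -> total=5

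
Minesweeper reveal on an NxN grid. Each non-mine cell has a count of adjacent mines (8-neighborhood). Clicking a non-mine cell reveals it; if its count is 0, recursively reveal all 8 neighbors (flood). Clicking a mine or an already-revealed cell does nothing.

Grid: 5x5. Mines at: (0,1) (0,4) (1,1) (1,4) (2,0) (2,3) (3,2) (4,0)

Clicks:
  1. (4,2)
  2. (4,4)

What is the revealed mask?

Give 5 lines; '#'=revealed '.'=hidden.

Click 1 (4,2) count=1: revealed 1 new [(4,2)] -> total=1
Click 2 (4,4) count=0: revealed 4 new [(3,3) (3,4) (4,3) (4,4)] -> total=5

Answer: .....
.....
.....
...##
..###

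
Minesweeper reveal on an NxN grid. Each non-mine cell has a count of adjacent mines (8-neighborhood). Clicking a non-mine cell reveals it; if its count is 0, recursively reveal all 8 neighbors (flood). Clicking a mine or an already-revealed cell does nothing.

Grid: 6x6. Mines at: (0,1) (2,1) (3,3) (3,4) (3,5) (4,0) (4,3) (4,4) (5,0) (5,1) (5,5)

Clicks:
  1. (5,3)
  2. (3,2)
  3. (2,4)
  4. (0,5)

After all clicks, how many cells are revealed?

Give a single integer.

Answer: 14

Derivation:
Click 1 (5,3) count=2: revealed 1 new [(5,3)] -> total=1
Click 2 (3,2) count=3: revealed 1 new [(3,2)] -> total=2
Click 3 (2,4) count=3: revealed 1 new [(2,4)] -> total=3
Click 4 (0,5) count=0: revealed 11 new [(0,2) (0,3) (0,4) (0,5) (1,2) (1,3) (1,4) (1,5) (2,2) (2,3) (2,5)] -> total=14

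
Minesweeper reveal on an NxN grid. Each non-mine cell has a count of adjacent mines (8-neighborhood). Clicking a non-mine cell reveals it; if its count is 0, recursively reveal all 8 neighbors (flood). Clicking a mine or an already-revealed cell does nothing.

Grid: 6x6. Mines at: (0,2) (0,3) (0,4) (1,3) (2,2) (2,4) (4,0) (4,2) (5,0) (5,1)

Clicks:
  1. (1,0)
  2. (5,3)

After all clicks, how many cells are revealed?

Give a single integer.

Answer: 9

Derivation:
Click 1 (1,0) count=0: revealed 8 new [(0,0) (0,1) (1,0) (1,1) (2,0) (2,1) (3,0) (3,1)] -> total=8
Click 2 (5,3) count=1: revealed 1 new [(5,3)] -> total=9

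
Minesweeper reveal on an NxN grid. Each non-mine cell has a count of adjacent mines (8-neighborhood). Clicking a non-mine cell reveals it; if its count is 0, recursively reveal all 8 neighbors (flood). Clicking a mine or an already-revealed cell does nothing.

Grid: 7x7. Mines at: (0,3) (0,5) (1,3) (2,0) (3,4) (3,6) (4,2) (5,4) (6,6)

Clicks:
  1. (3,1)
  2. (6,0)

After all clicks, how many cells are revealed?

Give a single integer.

Click 1 (3,1) count=2: revealed 1 new [(3,1)] -> total=1
Click 2 (6,0) count=0: revealed 11 new [(3,0) (4,0) (4,1) (5,0) (5,1) (5,2) (5,3) (6,0) (6,1) (6,2) (6,3)] -> total=12

Answer: 12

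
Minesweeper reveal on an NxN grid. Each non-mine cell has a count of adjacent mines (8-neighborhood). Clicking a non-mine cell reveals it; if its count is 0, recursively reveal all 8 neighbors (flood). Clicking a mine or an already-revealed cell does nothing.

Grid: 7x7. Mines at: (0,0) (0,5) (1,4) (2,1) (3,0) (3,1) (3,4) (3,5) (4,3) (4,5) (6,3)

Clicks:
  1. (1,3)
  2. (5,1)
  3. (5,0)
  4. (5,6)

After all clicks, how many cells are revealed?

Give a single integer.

Click 1 (1,3) count=1: revealed 1 new [(1,3)] -> total=1
Click 2 (5,1) count=0: revealed 9 new [(4,0) (4,1) (4,2) (5,0) (5,1) (5,2) (6,0) (6,1) (6,2)] -> total=10
Click 3 (5,0) count=0: revealed 0 new [(none)] -> total=10
Click 4 (5,6) count=1: revealed 1 new [(5,6)] -> total=11

Answer: 11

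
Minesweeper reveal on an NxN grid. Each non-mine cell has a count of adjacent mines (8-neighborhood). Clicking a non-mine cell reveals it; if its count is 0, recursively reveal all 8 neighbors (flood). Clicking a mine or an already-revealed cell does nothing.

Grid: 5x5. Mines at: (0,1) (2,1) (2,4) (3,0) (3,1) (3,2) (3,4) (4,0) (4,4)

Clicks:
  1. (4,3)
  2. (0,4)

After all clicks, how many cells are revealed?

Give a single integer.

Answer: 7

Derivation:
Click 1 (4,3) count=3: revealed 1 new [(4,3)] -> total=1
Click 2 (0,4) count=0: revealed 6 new [(0,2) (0,3) (0,4) (1,2) (1,3) (1,4)] -> total=7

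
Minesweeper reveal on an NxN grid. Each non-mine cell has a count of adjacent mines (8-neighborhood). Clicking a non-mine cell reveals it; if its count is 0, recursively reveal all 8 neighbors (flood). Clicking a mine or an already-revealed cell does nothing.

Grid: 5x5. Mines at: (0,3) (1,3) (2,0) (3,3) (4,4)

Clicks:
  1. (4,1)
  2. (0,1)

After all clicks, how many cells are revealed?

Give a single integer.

Click 1 (4,1) count=0: revealed 6 new [(3,0) (3,1) (3,2) (4,0) (4,1) (4,2)] -> total=6
Click 2 (0,1) count=0: revealed 6 new [(0,0) (0,1) (0,2) (1,0) (1,1) (1,2)] -> total=12

Answer: 12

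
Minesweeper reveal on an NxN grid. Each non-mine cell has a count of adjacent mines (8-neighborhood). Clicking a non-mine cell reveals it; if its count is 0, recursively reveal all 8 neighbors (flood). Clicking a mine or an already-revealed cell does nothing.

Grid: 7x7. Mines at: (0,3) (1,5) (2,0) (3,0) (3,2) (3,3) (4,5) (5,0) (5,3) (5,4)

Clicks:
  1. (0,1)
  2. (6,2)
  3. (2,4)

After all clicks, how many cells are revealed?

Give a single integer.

Answer: 8

Derivation:
Click 1 (0,1) count=0: revealed 6 new [(0,0) (0,1) (0,2) (1,0) (1,1) (1,2)] -> total=6
Click 2 (6,2) count=1: revealed 1 new [(6,2)] -> total=7
Click 3 (2,4) count=2: revealed 1 new [(2,4)] -> total=8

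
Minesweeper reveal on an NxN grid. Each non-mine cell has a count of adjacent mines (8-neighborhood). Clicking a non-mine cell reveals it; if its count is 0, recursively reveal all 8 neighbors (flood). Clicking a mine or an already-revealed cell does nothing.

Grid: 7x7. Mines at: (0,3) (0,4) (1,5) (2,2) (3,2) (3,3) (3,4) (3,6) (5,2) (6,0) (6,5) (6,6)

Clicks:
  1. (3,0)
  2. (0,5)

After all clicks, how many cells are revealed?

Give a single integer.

Click 1 (3,0) count=0: revealed 14 new [(0,0) (0,1) (0,2) (1,0) (1,1) (1,2) (2,0) (2,1) (3,0) (3,1) (4,0) (4,1) (5,0) (5,1)] -> total=14
Click 2 (0,5) count=2: revealed 1 new [(0,5)] -> total=15

Answer: 15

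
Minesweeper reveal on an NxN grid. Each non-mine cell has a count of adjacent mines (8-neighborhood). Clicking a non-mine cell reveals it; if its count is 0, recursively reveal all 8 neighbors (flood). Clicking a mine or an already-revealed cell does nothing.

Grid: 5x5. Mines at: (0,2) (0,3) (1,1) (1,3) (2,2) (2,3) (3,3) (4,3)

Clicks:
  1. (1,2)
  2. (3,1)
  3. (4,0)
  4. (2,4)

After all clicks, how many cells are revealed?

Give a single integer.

Click 1 (1,2) count=6: revealed 1 new [(1,2)] -> total=1
Click 2 (3,1) count=1: revealed 1 new [(3,1)] -> total=2
Click 3 (4,0) count=0: revealed 7 new [(2,0) (2,1) (3,0) (3,2) (4,0) (4,1) (4,2)] -> total=9
Click 4 (2,4) count=3: revealed 1 new [(2,4)] -> total=10

Answer: 10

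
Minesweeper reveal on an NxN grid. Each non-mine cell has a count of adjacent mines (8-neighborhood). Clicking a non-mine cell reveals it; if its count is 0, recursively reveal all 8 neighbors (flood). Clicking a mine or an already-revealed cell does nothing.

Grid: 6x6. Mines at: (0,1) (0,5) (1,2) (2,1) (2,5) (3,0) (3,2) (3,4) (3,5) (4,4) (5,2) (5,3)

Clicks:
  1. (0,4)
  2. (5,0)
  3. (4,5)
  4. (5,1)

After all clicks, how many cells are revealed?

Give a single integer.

Click 1 (0,4) count=1: revealed 1 new [(0,4)] -> total=1
Click 2 (5,0) count=0: revealed 4 new [(4,0) (4,1) (5,0) (5,1)] -> total=5
Click 3 (4,5) count=3: revealed 1 new [(4,5)] -> total=6
Click 4 (5,1) count=1: revealed 0 new [(none)] -> total=6

Answer: 6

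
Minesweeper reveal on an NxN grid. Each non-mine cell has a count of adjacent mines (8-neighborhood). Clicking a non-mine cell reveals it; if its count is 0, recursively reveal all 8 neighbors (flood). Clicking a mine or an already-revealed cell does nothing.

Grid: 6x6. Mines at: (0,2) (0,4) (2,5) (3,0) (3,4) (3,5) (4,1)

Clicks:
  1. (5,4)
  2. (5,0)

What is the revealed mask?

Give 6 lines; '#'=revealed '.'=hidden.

Click 1 (5,4) count=0: revealed 8 new [(4,2) (4,3) (4,4) (4,5) (5,2) (5,3) (5,4) (5,5)] -> total=8
Click 2 (5,0) count=1: revealed 1 new [(5,0)] -> total=9

Answer: ......
......
......
......
..####
#.####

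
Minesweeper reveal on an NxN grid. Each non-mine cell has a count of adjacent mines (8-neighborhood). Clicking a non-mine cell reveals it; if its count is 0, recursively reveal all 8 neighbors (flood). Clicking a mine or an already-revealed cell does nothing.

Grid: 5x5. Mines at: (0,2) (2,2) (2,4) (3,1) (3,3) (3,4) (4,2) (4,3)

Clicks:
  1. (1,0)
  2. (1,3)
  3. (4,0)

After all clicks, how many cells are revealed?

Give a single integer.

Answer: 8

Derivation:
Click 1 (1,0) count=0: revealed 6 new [(0,0) (0,1) (1,0) (1,1) (2,0) (2,1)] -> total=6
Click 2 (1,3) count=3: revealed 1 new [(1,3)] -> total=7
Click 3 (4,0) count=1: revealed 1 new [(4,0)] -> total=8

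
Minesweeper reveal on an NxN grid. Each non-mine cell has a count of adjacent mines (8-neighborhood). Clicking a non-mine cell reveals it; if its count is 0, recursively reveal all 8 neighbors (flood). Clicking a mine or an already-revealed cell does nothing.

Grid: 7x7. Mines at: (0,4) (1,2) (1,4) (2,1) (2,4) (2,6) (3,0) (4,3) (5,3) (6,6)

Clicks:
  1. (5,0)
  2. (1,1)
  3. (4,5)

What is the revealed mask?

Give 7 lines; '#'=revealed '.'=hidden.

Click 1 (5,0) count=0: revealed 9 new [(4,0) (4,1) (4,2) (5,0) (5,1) (5,2) (6,0) (6,1) (6,2)] -> total=9
Click 2 (1,1) count=2: revealed 1 new [(1,1)] -> total=10
Click 3 (4,5) count=0: revealed 9 new [(3,4) (3,5) (3,6) (4,4) (4,5) (4,6) (5,4) (5,5) (5,6)] -> total=19

Answer: .......
.#.....
.......
....###
###.###
###.###
###....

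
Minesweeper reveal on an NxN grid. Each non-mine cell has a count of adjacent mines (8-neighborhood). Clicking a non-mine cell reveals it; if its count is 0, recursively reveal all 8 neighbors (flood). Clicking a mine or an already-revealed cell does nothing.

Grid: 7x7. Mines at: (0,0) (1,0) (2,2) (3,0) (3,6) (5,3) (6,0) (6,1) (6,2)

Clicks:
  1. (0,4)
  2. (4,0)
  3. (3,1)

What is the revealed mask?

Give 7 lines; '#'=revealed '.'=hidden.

Click 1 (0,4) count=0: revealed 22 new [(0,1) (0,2) (0,3) (0,4) (0,5) (0,6) (1,1) (1,2) (1,3) (1,4) (1,5) (1,6) (2,3) (2,4) (2,5) (2,6) (3,3) (3,4) (3,5) (4,3) (4,4) (4,5)] -> total=22
Click 2 (4,0) count=1: revealed 1 new [(4,0)] -> total=23
Click 3 (3,1) count=2: revealed 1 new [(3,1)] -> total=24

Answer: .######
.######
...####
.#.###.
#..###.
.......
.......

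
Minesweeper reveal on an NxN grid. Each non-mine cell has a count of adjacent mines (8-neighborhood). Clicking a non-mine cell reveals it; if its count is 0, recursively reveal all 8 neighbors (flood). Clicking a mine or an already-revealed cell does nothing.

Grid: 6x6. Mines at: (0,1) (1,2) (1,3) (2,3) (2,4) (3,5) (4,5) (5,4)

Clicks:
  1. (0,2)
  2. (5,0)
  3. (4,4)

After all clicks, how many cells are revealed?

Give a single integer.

Click 1 (0,2) count=3: revealed 1 new [(0,2)] -> total=1
Click 2 (5,0) count=0: revealed 17 new [(1,0) (1,1) (2,0) (2,1) (2,2) (3,0) (3,1) (3,2) (3,3) (4,0) (4,1) (4,2) (4,3) (5,0) (5,1) (5,2) (5,3)] -> total=18
Click 3 (4,4) count=3: revealed 1 new [(4,4)] -> total=19

Answer: 19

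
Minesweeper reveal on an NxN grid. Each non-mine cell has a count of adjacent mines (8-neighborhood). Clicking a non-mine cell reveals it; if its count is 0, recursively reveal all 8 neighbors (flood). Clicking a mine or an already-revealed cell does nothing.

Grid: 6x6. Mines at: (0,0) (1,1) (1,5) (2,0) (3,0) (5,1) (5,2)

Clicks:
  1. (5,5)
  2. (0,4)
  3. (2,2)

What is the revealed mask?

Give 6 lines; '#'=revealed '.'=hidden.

Click 1 (5,5) count=0: revealed 24 new [(0,2) (0,3) (0,4) (1,2) (1,3) (1,4) (2,1) (2,2) (2,3) (2,4) (2,5) (3,1) (3,2) (3,3) (3,4) (3,5) (4,1) (4,2) (4,3) (4,4) (4,5) (5,3) (5,4) (5,5)] -> total=24
Click 2 (0,4) count=1: revealed 0 new [(none)] -> total=24
Click 3 (2,2) count=1: revealed 0 new [(none)] -> total=24

Answer: ..###.
..###.
.#####
.#####
.#####
...###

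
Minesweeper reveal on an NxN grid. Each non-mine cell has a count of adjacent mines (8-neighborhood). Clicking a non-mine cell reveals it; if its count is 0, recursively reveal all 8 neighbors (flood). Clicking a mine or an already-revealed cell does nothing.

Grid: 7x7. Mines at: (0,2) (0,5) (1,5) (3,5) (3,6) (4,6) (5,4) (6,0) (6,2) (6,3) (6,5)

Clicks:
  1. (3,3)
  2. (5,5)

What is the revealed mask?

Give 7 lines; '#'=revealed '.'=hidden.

Answer: ##.....
#####..
#####..
#####..
#####..
####.#.
.......

Derivation:
Click 1 (3,3) count=0: revealed 26 new [(0,0) (0,1) (1,0) (1,1) (1,2) (1,3) (1,4) (2,0) (2,1) (2,2) (2,3) (2,4) (3,0) (3,1) (3,2) (3,3) (3,4) (4,0) (4,1) (4,2) (4,3) (4,4) (5,0) (5,1) (5,2) (5,3)] -> total=26
Click 2 (5,5) count=3: revealed 1 new [(5,5)] -> total=27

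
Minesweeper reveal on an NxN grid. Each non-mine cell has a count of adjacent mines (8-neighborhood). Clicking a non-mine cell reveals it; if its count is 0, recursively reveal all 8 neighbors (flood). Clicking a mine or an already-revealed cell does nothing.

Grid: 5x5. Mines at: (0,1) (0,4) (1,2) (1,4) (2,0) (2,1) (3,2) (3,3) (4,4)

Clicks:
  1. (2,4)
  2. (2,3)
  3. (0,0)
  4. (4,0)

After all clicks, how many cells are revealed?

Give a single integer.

Answer: 7

Derivation:
Click 1 (2,4) count=2: revealed 1 new [(2,4)] -> total=1
Click 2 (2,3) count=4: revealed 1 new [(2,3)] -> total=2
Click 3 (0,0) count=1: revealed 1 new [(0,0)] -> total=3
Click 4 (4,0) count=0: revealed 4 new [(3,0) (3,1) (4,0) (4,1)] -> total=7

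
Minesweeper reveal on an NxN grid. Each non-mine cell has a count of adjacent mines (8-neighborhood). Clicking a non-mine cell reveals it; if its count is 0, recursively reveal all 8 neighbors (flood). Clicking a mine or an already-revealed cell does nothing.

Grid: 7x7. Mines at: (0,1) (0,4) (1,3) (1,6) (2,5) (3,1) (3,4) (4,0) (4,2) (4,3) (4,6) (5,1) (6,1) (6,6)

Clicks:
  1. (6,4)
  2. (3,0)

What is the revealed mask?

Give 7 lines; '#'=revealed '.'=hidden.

Click 1 (6,4) count=0: revealed 8 new [(5,2) (5,3) (5,4) (5,5) (6,2) (6,3) (6,4) (6,5)] -> total=8
Click 2 (3,0) count=2: revealed 1 new [(3,0)] -> total=9

Answer: .......
.......
.......
#......
.......
..####.
..####.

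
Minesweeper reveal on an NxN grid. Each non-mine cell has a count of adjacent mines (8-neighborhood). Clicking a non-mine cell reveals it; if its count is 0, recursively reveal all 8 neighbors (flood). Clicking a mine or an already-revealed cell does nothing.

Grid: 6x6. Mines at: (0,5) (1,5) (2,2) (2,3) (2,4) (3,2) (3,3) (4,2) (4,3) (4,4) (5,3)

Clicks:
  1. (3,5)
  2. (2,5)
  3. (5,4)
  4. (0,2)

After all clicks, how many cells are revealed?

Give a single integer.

Click 1 (3,5) count=2: revealed 1 new [(3,5)] -> total=1
Click 2 (2,5) count=2: revealed 1 new [(2,5)] -> total=2
Click 3 (5,4) count=3: revealed 1 new [(5,4)] -> total=3
Click 4 (0,2) count=0: revealed 18 new [(0,0) (0,1) (0,2) (0,3) (0,4) (1,0) (1,1) (1,2) (1,3) (1,4) (2,0) (2,1) (3,0) (3,1) (4,0) (4,1) (5,0) (5,1)] -> total=21

Answer: 21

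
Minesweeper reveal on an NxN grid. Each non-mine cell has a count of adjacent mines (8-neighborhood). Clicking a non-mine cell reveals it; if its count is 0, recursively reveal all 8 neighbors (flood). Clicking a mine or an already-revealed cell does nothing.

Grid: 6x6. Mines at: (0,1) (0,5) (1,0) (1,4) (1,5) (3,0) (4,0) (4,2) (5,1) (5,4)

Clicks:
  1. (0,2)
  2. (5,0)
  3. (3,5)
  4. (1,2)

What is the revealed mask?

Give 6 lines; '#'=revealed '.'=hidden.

Answer: ..#...
..#...
...###
...###
...###
#.....

Derivation:
Click 1 (0,2) count=1: revealed 1 new [(0,2)] -> total=1
Click 2 (5,0) count=2: revealed 1 new [(5,0)] -> total=2
Click 3 (3,5) count=0: revealed 9 new [(2,3) (2,4) (2,5) (3,3) (3,4) (3,5) (4,3) (4,4) (4,5)] -> total=11
Click 4 (1,2) count=1: revealed 1 new [(1,2)] -> total=12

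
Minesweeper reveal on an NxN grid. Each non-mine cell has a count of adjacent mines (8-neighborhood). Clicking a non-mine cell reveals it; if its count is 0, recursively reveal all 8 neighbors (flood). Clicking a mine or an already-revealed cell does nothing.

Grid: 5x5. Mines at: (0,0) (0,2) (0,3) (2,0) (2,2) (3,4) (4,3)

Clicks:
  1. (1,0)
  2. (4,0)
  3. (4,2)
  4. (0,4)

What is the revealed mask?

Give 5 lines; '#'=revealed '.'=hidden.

Click 1 (1,0) count=2: revealed 1 new [(1,0)] -> total=1
Click 2 (4,0) count=0: revealed 6 new [(3,0) (3,1) (3,2) (4,0) (4,1) (4,2)] -> total=7
Click 3 (4,2) count=1: revealed 0 new [(none)] -> total=7
Click 4 (0,4) count=1: revealed 1 new [(0,4)] -> total=8

Answer: ....#
#....
.....
###..
###..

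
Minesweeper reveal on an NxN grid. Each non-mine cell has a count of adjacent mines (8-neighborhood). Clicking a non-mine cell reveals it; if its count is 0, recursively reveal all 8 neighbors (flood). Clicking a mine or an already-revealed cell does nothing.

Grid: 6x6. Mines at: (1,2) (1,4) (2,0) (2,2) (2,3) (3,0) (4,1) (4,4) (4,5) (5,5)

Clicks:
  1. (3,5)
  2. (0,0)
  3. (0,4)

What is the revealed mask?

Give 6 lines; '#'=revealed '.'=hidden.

Click 1 (3,5) count=2: revealed 1 new [(3,5)] -> total=1
Click 2 (0,0) count=0: revealed 4 new [(0,0) (0,1) (1,0) (1,1)] -> total=5
Click 3 (0,4) count=1: revealed 1 new [(0,4)] -> total=6

Answer: ##..#.
##....
......
.....#
......
......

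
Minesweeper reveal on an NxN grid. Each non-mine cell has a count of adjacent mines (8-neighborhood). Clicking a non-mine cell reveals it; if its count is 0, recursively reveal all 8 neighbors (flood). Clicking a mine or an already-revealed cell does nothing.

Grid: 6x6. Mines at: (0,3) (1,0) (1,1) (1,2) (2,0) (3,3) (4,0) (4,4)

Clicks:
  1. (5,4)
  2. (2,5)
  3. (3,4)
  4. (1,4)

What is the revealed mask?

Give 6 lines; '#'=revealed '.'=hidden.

Answer: ....##
....##
....##
....##
......
....#.

Derivation:
Click 1 (5,4) count=1: revealed 1 new [(5,4)] -> total=1
Click 2 (2,5) count=0: revealed 8 new [(0,4) (0,5) (1,4) (1,5) (2,4) (2,5) (3,4) (3,5)] -> total=9
Click 3 (3,4) count=2: revealed 0 new [(none)] -> total=9
Click 4 (1,4) count=1: revealed 0 new [(none)] -> total=9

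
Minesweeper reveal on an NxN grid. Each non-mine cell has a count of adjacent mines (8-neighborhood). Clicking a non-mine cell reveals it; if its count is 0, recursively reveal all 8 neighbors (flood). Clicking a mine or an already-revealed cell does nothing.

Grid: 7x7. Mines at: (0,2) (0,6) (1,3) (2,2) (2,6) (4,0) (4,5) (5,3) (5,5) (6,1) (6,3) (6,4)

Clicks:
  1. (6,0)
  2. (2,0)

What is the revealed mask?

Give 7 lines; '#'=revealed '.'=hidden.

Click 1 (6,0) count=1: revealed 1 new [(6,0)] -> total=1
Click 2 (2,0) count=0: revealed 8 new [(0,0) (0,1) (1,0) (1,1) (2,0) (2,1) (3,0) (3,1)] -> total=9

Answer: ##.....
##.....
##.....
##.....
.......
.......
#......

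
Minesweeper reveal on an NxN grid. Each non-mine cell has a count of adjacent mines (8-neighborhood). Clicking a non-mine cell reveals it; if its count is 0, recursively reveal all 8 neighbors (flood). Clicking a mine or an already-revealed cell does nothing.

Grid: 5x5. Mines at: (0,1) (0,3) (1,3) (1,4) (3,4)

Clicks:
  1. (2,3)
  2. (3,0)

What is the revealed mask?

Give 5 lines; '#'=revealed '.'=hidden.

Click 1 (2,3) count=3: revealed 1 new [(2,3)] -> total=1
Click 2 (3,0) count=0: revealed 14 new [(1,0) (1,1) (1,2) (2,0) (2,1) (2,2) (3,0) (3,1) (3,2) (3,3) (4,0) (4,1) (4,2) (4,3)] -> total=15

Answer: .....
###..
####.
####.
####.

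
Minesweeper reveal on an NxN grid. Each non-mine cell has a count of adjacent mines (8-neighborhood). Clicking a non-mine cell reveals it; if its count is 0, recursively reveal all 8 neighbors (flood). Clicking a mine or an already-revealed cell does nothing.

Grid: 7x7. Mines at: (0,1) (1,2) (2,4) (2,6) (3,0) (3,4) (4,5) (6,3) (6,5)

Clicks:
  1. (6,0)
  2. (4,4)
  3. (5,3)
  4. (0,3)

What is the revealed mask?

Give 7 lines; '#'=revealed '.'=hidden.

Click 1 (6,0) count=0: revealed 17 new [(2,1) (2,2) (2,3) (3,1) (3,2) (3,3) (4,0) (4,1) (4,2) (4,3) (5,0) (5,1) (5,2) (5,3) (6,0) (6,1) (6,2)] -> total=17
Click 2 (4,4) count=2: revealed 1 new [(4,4)] -> total=18
Click 3 (5,3) count=1: revealed 0 new [(none)] -> total=18
Click 4 (0,3) count=1: revealed 1 new [(0,3)] -> total=19

Answer: ...#...
.......
.###...
.###...
#####..
####...
###....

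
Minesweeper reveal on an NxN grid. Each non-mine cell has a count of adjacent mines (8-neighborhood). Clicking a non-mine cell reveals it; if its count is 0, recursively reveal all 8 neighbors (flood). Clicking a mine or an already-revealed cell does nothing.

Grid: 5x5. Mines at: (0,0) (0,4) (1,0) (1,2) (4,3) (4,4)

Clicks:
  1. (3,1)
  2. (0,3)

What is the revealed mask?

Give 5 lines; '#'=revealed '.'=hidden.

Answer: ...#.
.....
###..
###..
###..

Derivation:
Click 1 (3,1) count=0: revealed 9 new [(2,0) (2,1) (2,2) (3,0) (3,1) (3,2) (4,0) (4,1) (4,2)] -> total=9
Click 2 (0,3) count=2: revealed 1 new [(0,3)] -> total=10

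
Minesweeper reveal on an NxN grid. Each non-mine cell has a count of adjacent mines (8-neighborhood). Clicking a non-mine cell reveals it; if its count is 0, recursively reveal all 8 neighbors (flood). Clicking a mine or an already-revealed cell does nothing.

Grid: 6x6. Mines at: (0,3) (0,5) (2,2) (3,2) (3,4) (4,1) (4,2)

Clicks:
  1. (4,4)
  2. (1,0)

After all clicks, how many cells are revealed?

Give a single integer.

Answer: 11

Derivation:
Click 1 (4,4) count=1: revealed 1 new [(4,4)] -> total=1
Click 2 (1,0) count=0: revealed 10 new [(0,0) (0,1) (0,2) (1,0) (1,1) (1,2) (2,0) (2,1) (3,0) (3,1)] -> total=11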